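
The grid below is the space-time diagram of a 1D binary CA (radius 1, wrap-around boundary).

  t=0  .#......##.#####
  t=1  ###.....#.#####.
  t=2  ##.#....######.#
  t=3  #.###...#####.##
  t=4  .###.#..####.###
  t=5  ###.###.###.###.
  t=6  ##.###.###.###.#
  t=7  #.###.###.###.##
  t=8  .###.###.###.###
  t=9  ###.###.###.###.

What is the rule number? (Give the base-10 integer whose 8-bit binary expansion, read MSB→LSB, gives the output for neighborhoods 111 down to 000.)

  nb ###: next=#  (t=0,i=12, bit7=1)
  nb ##.: next=.  (t=0,i=9, bit6=0)
  nb #.#: next=#  (t=0,i=0, bit5=1)
  nb #..: next=#  (t=0,i=2, bit4=1)
  nb .##: next=#  (t=0,i=8, bit3=1)
  nb .#.: next=#  (t=0,i=1, bit2=1)
  nb ..#: next=.  (t=0,i=7, bit1=0)
  nb ...: next=.  (t=0,i=3, bit0=0)
  bits 10111100 = 188

188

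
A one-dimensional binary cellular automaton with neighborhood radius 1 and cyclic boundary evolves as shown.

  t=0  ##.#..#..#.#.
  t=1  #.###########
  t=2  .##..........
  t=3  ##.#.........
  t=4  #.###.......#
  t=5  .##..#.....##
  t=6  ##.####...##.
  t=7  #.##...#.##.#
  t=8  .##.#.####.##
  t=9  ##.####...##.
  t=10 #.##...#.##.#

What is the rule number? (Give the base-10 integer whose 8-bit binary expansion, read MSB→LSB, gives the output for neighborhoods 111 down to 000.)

62

  ###|.  b7=0 t=1,i=3
  ##.|.  b6=0 t=0,i=1
  #.#|#  b5=1 t=0,i=2
  #..|#  b4=1 t=0,i=4
  .##|#  b3=1 t=0,i=0
  .#.|#  b2=1 t=0,i=3
  ..#|#  b1=1 t=0,i=5
  ...|.  b0=0 t=2,i=4
  bits 00111110 = 62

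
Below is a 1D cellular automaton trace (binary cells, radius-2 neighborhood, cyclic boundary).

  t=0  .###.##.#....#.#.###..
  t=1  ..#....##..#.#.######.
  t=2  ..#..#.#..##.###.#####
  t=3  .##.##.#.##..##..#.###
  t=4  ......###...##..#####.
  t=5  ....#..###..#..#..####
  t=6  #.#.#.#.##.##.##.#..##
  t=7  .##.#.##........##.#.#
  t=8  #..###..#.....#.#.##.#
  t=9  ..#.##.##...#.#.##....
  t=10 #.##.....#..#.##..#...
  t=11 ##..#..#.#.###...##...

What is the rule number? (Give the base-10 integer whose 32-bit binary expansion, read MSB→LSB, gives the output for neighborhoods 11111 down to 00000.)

3585886322

  nb #####: next=#  (t=1,i=17, bit31=1)
  nb ####.: next=#  (t=1,i=19, bit30=1)
  nb ###.#: next=.  (t=0,i=3, bit29=0)
  nb ###..: next=#  (t=0,i=19, bit28=1)
  nb ##.##: next=.  (t=0,i=4, bit27=0)
  nb ##.#.: next=#  (t=0,i=7, bit26=1)
  nb ##..#: next=.  (t=1,i=9, bit25=0)
  nb ##...: next=#  (t=0,i=20, bit24=1)
  nb #.###: next=#  (t=0,i=17, bit23=1)
  nb #.##.: next=.  (t=0,i=5, bit22=0)
  nb #.#.#: next=#  (t=0,i=15, bit21=1)
  nb #.#..: next=#  (t=0,i=8, bit20=1)
  nb #..##: next=#  (t=2,i=9, bit19=1)
  nb #..#.: next=#  (t=1,i=10, bit18=1)
  nb #...#: next=.  (t=0,i=21, bit17=0)
  nb #....: next=.  (t=0,i=10, bit16=0)
  nb .####: next=.  (t=1,i=16, bit15=0)
  nb .###.: next=#  (t=0,i=2, bit14=1)
  nb .##.#: next=.  (t=0,i=6, bit13=0)
  nb .##..: next=.  (t=1,i=8, bit12=0)
  nb .#.##: next=#  (t=0,i=16, bit11=1)
  nb .#.#.: next=.  (t=0,i=14, bit10=0)
  nb .#..#: next=.  (t=2,i=3, bit9=0)
  nb .#...: next=.  (t=0,i=9, bit8=0)
  nb ..###: next=.  (t=0,i=1, bit7=0)
  nb ..##.: next=#  (t=1,i=7, bit6=1)
  nb ..#.#: next=#  (t=0,i=13, bit5=1)
  nb ..#..: next=#  (t=1,i=2, bit4=1)
  nb ...##: next=.  (t=0,i=0, bit3=0)
  nb ...#.: next=.  (t=0,i=12, bit2=0)
  nb ....#: next=#  (t=0,i=11, bit1=1)
  nb .....: next=.  (t=4,i=1, bit0=0)
  bits 11010101101111000100100001110010 = 3585886322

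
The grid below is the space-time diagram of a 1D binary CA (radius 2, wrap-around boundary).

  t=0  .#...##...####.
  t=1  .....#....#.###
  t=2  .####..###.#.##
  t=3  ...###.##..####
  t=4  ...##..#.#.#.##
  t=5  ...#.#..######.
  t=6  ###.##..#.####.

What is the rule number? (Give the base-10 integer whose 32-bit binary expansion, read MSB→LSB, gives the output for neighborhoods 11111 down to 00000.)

  #####|#  b31=1 t=5,i=10
  ####.|#  b30=1 t=0,i=12
  ###.#|.  b29=0 t=2,i=9
  ###..|#  b28=1 t=0,i=13
  ##.##|.  b27=0 t=2,i=0
  ##.#.|.  b26=0 t=2,i=10
  ##..#|#  b25=1 t=0,i=14
  ##...|.  b24=0 t=0,i=7
  #.###|.  b23=0 t=1,i=12
  #.##.|#  b22=1 t=2,i=13
  #.#.#|#  b21=1 t=2,i=11
  #.#..|#  b20=1 t=5,i=5
  #..##|.  b19=0 t=2,i=6
  #..#.|.  b18=0 t=0,i=0
  #...#|.  b17=0 t=0,i=3
  #....|#  b16=1 t=1,i=1
  .####|.  b15=0 t=0,i=11
  .###.|#  b14=1 t=1,i=13
  .##.#|#  b13=1 t=2,i=14
  .##..|.  b12=0 t=0,i=6
  .#.##|#  b11=1 t=1,i=11
  .#.#.|#  b10=1 t=4,i=8
  .#..#|.  b9=0 t=5,i=6
  .#...|.  b8=0 t=0,i=2
  ..###|#  b7=1 t=0,i=10
  ..##.|#  b6=1 t=0,i=5
  ..#.#|.  b5=0 t=1,i=10
  ..#..|.  b4=0 t=0,i=1
  ...##|.  b3=0 t=0,i=4
  ...#.|#  b2=1 t=1,i=4
  ....#|#  b1=1 t=1,i=3
  .....|#  b0=1 t=1,i=2
  bits 11010010011100010110110011000111 = 3530648775

3530648775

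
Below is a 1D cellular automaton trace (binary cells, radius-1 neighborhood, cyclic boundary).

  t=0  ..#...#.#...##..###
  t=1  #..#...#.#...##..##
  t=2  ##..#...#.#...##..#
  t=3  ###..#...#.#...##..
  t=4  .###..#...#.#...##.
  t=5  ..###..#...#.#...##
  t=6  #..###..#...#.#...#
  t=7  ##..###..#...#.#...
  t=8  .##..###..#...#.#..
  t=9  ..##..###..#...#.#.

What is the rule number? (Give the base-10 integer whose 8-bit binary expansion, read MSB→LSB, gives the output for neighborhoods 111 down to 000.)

240

  ###|#  b7=1 t=0,i=17
  ##.|#  b6=1 t=0,i=13
  #.#|#  b5=1 t=0,i=7
  #..|#  b4=1 t=0,i=0
  .##|.  b3=0 t=0,i=12
  .#.|.  b2=0 t=0,i=2
  ..#|.  b1=0 t=0,i=1
  ...|.  b0=0 t=0,i=4
  bits 11110000 = 240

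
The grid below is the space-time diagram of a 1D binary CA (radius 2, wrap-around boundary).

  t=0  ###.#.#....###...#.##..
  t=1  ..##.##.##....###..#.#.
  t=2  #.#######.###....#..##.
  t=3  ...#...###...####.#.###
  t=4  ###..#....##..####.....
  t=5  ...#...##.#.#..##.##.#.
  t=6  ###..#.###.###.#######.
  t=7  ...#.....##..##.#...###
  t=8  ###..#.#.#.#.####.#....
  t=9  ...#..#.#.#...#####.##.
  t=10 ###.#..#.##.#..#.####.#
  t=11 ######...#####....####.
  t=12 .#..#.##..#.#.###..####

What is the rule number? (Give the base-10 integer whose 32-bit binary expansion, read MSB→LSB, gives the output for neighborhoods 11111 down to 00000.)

  nb #####: next=.  (t=2,i=4, bit31=0)
  nb ####.: next=#  (t=2,i=7, bit30=1)
  nb ###.#: next=#  (t=0,i=2, bit29=1)
  nb ###..: next=.  (t=0,i=13, bit28=0)
  nb ##.##: next=#  (t=1,i=4, bit27=1)
  nb ##.#.: next=#  (t=0,i=3, bit26=1)
  nb ##..#: next=#  (t=0,i=21, bit25=1)
  nb ##...: next=#  (t=0,i=14, bit24=1)
  nb #.###: next=.  (t=2,i=2, bit23=0)
  nb #.##.: next=#  (t=0,i=19, bit22=1)
  nb #.#.#: next=.  (t=0,i=4, bit21=0)
  nb #.#..: next=#  (t=0,i=6, bit20=1)
  nb #..##: next=.  (t=0,i=22, bit19=0)
  nb #..#.: next=.  (t=1,i=18, bit18=0)
  nb #...#: next=#  (t=0,i=15, bit17=1)
  nb #....: next=#  (t=0,i=8, bit16=1)
  nb .####: next=#  (t=2,i=3, bit15=1)
  nb .###.: next=.  (t=0,i=1, bit14=0)
  nb .##.#: next=#  (t=1,i=3, bit13=1)
  nb .##..: next=.  (t=0,i=20, bit12=0)
  nb .#.##: next=.  (t=0,i=18, bit11=0)
  nb .#.#.: next=#  (t=0,i=5, bit10=1)
  nb .#..#: next=#  (t=2,i=18, bit9=1)
  nb .#...: next=.  (t=0,i=7, bit8=0)
  nb ..###: next=.  (t=0,i=0, bit7=0)
  nb ..##.: next=#  (t=1,i=2, bit6=1)
  nb ..#.#: next=.  (t=0,i=17, bit5=0)
  nb ..#..: next=.  (t=2,i=17, bit4=0)
  nb ...##: next=.  (t=0,i=10, bit3=0)
  nb ...#.: next=#  (t=0,i=16, bit2=1)
  nb ....#: next=#  (t=0,i=9, bit1=1)
  nb .....: next=.  (t=4,i=20, bit0=0)
  bits 01101111010100111010011001000110 = 1867753030

1867753030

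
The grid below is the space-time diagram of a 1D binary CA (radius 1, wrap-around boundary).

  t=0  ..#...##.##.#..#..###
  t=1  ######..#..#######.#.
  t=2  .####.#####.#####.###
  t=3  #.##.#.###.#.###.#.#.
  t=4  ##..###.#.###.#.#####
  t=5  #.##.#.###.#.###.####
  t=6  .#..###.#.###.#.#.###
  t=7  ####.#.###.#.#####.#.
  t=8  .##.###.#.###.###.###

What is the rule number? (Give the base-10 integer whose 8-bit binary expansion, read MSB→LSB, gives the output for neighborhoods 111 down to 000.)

  ### -> #   bit 7 = 1  t=0,i=19
  ##. -> .   bit 6 = 0  t=0,i=7
  #.# -> #   bit 5 = 1  t=0,i=8
  #.. -> #   bit 4 = 1  t=0,i=0
  .## -> .   bit 3 = 0  t=0,i=6
  .#. -> #   bit 2 = 1  t=0,i=2
  ..# -> #   bit 1 = 1  t=0,i=1
  ... -> #   bit 0 = 1  t=0,i=4
  bits 10110111 = 183

183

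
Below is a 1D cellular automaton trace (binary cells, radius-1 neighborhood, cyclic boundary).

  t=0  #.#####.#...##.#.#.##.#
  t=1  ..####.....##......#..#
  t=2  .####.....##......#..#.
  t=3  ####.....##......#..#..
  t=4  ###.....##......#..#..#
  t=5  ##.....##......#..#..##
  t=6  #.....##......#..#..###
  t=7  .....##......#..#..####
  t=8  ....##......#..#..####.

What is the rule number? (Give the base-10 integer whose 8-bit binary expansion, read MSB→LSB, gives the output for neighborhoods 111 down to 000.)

138

  [7] ### => #  t=0,i=3
  [6] ##. => .  t=0,i=0
  [5] #.# => .  t=0,i=1
  [4] #.. => .  t=0,i=9
  [3] .## => #  t=0,i=2
  [2] .#. => .  t=0,i=8
  [1] ..# => #  t=0,i=11
  [0] ... => .  t=0,i=10
  bits 10001010 = 138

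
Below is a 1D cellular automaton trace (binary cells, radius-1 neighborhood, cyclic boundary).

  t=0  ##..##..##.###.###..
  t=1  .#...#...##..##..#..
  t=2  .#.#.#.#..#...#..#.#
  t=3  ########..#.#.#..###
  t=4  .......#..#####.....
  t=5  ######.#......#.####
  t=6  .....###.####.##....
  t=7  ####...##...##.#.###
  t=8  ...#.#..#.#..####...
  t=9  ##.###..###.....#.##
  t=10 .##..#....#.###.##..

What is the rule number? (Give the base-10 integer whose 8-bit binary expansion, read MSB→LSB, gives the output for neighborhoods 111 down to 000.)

  ###|.  b7=0 t=0,i=12
  ##.|#  b6=1 t=0,i=1
  #.#|#  b5=1 t=0,i=10
  #..|.  b4=0 t=0,i=2
  .##|.  b3=0 t=0,i=0
  .#.|#  b2=1 t=1,i=1
  ..#|.  b1=0 t=0,i=3
  ...|#  b0=1 t=1,i=3
  bits 01100101 = 101

101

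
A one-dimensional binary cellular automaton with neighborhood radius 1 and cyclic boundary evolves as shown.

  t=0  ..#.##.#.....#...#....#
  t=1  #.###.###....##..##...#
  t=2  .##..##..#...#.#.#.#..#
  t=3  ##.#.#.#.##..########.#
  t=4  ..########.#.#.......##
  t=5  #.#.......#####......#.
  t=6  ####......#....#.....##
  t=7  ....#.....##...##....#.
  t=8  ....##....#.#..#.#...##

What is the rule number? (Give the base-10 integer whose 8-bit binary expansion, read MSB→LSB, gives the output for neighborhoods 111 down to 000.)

60

  nb ###: next=.  (t=1,i=3, bit7=0)
  nb ##.: next=.  (t=0,i=5, bit6=0)
  nb #.#: next=#  (t=0,i=3, bit5=1)
  nb #..: next=#  (t=0,i=0, bit4=1)
  nb .##: next=#  (t=0,i=4, bit3=1)
  nb .#.: next=#  (t=0,i=2, bit2=1)
  nb ..#: next=.  (t=0,i=1, bit1=0)
  nb ...: next=.  (t=0,i=9, bit0=0)
  bits 00111100 = 60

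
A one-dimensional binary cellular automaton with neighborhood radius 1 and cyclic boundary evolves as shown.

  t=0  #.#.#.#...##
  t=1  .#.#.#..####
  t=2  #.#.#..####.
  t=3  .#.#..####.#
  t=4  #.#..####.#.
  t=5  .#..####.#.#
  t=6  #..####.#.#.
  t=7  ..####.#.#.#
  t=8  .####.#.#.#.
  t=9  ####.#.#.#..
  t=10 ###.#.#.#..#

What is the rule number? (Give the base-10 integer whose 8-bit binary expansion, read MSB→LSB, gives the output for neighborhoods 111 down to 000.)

  [7] ### => #  t=0,i=11
  [6] ##. => .  t=0,i=0
  [5] #.# => #  t=0,i=1
  [4] #.. => .  t=0,i=7
  [3] .## => #  t=0,i=10
  [2] .#. => .  t=0,i=2
  [1] ..# => #  t=0,i=9
  [0] ... => #  t=0,i=8
  bits 10101011 = 171

171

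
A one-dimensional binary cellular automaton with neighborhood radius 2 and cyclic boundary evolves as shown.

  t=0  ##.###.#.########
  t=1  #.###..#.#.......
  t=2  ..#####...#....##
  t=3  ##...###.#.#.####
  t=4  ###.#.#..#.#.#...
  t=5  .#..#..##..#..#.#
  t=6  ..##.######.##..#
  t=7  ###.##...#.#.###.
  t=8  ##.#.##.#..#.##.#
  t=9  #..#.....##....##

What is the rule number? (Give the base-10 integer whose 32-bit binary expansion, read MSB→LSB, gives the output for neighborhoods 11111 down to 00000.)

  [31] ##### => .  t=0,i=11
  [30] ####. => #  t=0,i=0
  [29] ###.# => .  t=0,i=1
  [28] ###.. => #  t=1,i=4
  [27] ##.## => #  t=0,i=2
  [26] ##.#. => .  t=0,i=6
  [25] ##..# => #  t=1,i=5
  [24] ##... => #  t=2,i=7
  [23] #.### => #  t=0,i=3
  [22] #.##. => .  t=6,i=12
  [21] #.#.# => #  t=0,i=7
  [20] #.#.. => .  t=1,i=9
  [19] #..## => #  t=2,i=1
  [18] #..#. => #  t=1,i=6
  [17] #...# => .  t=2,i=8
  [16] #.... => .  t=1,i=11
  [15] .#### => .  t=0,i=10
  [14] .###. => #  t=0,i=4
  [13] .##.# => .  t=6,i=3
  [12] .##.. => #  t=2,i=16
  [11] .#.## => .  t=0,i=8
  [10] .#.#. => .  t=1,i=8
  [9] .#..# => #  t=4,i=7
  [8] .#... => #  t=1,i=10
  [7] ..### => .  t=2,i=2
  [6] ..##. => #  t=2,i=15
  [5] ..#.# => .  t=1,i=0
  [4] ..#.. => .  t=2,i=10
  [3] ...## => #  t=2,i=14
  [2] ...#. => #  t=1,i=16
  [1] ....# => #  t=1,i=15
  [0] ..... => .  t=1,i=12
  bits 01011011101011000101001101001110 = 1538020174

1538020174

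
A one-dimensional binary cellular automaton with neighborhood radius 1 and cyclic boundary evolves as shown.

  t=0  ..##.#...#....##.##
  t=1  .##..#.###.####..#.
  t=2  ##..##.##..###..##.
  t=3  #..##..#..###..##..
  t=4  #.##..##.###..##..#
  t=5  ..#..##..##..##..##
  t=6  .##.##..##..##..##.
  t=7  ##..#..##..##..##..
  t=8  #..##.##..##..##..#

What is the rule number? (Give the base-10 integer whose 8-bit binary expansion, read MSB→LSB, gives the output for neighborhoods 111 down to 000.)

  ### -> #   bit 7 = 1  t=1,i=8
  ##. -> .   bit 6 = 0  t=0,i=3
  #.# -> .   bit 5 = 0  t=0,i=4
  #.. -> .   bit 4 = 0  t=0,i=0
  .## -> #   bit 3 = 1  t=0,i=2
  .#. -> #   bit 2 = 1  t=0,i=5
  ..# -> #   bit 1 = 1  t=0,i=1
  ... -> #   bit 0 = 1  t=0,i=7
  bits 10001111 = 143

143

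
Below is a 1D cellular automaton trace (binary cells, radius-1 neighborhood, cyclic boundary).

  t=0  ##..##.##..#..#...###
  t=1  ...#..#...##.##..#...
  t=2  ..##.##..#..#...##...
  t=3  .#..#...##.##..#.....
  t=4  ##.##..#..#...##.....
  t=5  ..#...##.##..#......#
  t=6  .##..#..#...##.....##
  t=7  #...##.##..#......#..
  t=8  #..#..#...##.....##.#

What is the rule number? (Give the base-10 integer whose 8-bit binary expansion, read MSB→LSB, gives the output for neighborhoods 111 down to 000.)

  [7] ### => .  t=0,i=0
  [6] ##. => .  t=0,i=1
  [5] #.# => #  t=0,i=6
  [4] #.. => .  t=0,i=2
  [3] .## => .  t=0,i=4
  [2] .#. => #  t=0,i=11
  [1] ..# => #  t=0,i=3
  [0] ... => .  t=0,i=16
  bits 00100110 = 38

38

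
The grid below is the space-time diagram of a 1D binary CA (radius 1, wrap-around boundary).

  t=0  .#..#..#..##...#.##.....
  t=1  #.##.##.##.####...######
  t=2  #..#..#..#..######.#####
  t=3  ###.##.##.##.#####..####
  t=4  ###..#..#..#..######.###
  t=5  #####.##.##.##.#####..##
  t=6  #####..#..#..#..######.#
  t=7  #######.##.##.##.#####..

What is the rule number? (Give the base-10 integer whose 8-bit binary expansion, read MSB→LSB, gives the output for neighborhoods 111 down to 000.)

211

  nb ###: next=#  (t=1,i=12, bit7=1)
  nb ##.: next=#  (t=0,i=11, bit6=1)
  nb #.#: next=.  (t=0,i=16, bit5=0)
  nb #..: next=#  (t=0,i=2, bit4=1)
  nb .##: next=.  (t=0,i=10, bit3=0)
  nb .#.: next=.  (t=0,i=1, bit2=0)
  nb ..#: next=#  (t=0,i=0, bit1=1)
  nb ...: next=#  (t=0,i=13, bit0=1)
  bits 11010011 = 211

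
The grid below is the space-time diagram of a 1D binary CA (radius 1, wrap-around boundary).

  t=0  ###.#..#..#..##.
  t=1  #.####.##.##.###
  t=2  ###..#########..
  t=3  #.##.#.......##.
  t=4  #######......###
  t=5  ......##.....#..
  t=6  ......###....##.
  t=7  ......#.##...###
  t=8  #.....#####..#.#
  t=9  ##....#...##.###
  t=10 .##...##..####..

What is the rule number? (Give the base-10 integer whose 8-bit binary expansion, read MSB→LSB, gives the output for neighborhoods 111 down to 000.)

124

  ###|.  b7=0 t=0,i=1
  ##.|#  b6=1 t=0,i=2
  #.#|#  b5=1 t=0,i=3
  #..|#  b4=1 t=0,i=5
  .##|#  b3=1 t=0,i=0
  .#.|#  b2=1 t=0,i=4
  ..#|.  b1=0 t=0,i=6
  ...|.  b0=0 t=3,i=7
  bits 01111100 = 124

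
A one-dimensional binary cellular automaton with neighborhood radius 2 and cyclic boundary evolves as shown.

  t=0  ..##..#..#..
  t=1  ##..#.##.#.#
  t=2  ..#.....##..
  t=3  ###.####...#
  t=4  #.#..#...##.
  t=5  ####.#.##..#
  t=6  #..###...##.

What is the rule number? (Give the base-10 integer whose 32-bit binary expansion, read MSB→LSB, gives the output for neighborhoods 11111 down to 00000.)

641435167

  [31] ##### => .  t=5,i=1
  [30] ####. => .  t=3,i=1
  [29] ###.# => #  t=3,i=2
  [28] ###.. => .  t=1,i=1
  [27] ##.## => .  t=3,i=3
  [26] ##.#. => #  t=1,i=8
  [25] ##..# => #  t=0,i=4
  [24] ##... => .  t=2,i=10
  [23] #.### => .  t=1,i=11
  [22] #.##. => .  t=1,i=6
  [21] #.#.# => #  t=1,i=9
  [20] #.#.. => #  t=4,i=2
  [19] #..## => #  t=5,i=10
  [18] #..#. => .  t=0,i=5
  [17] #...# => #  t=3,i=9
  [16] #.... => #  t=0,i=11
  [15] .#### => #  t=3,i=0
  [14] .###. => .  t=1,i=0
  [13] .##.# => .  t=1,i=7
  [12] .##.. => .  t=0,i=3
  [11] .#.## => .  t=1,i=5
  [10] .#.#. => #  t=4,i=1
  [9] .#..# => #  t=0,i=7
  [8] .#... => .  t=0,i=10
  [7] ..### => .  t=3,i=11
  [6] ..##. => .  t=0,i=2
  [5] ..#.# => .  t=1,i=4
  [4] ..#.. => #  t=0,i=6
  [3] ...## => #  t=0,i=1
  [2] ...#. => #  t=2,i=1
  [1] ....# => #  t=0,i=0
  [0] ..... => #  t=2,i=5
  bits 00100110001110111000011000011111 = 641435167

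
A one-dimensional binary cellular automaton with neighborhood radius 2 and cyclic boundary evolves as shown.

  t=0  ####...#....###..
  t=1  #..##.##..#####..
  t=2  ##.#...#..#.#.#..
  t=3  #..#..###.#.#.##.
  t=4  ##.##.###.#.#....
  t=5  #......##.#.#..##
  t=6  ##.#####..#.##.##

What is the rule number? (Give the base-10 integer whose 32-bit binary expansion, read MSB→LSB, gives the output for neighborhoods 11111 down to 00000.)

  nb #####: next=#  (t=1,i=12, bit31=1)
  nb ####.: next=.  (t=0,i=2, bit30=0)
  nb ###.#: next=#  (t=3,i=8, bit29=1)
  nb ###..: next=#  (t=0,i=3, bit28=1)
  nb ##.##: next=.  (t=1,i=5, bit27=0)
  nb ##.#.: next=.  (t=2,i=2, bit26=0)
  nb ##..#: next=.  (t=0,i=15, bit25=0)
  nb ##...: next=#  (t=0,i=4, bit24=1)
  nb #.###: next=.  (t=4,i=6, bit23=0)
  nb #.##.: next=.  (t=1,i=6, bit22=0)
  nb #.#.#: next=#  (t=2,i=12, bit21=1)
  nb #.#..: next=#  (t=2,i=3, bit20=1)
  nb #..##: next=.  (t=0,i=16, bit19=0)
  nb #..#.: next=.  (t=1,i=16, bit18=0)
  nb #...#: next=.  (t=0,i=5, bit17=0)
  nb #....: next=.  (t=0,i=9, bit16=0)
  nb .####: next=.  (t=0,i=1, bit15=0)
  nb .###.: next=#  (t=0,i=13, bit14=1)
  nb .##.#: next=.  (t=1,i=4, bit13=0)
  nb .##..: next=#  (t=1,i=7, bit12=1)
  nb .#.##: next=.  (t=3,i=13, bit11=0)
  nb .#.#.: next=.  (t=2,i=11, bit10=0)
  nb .#..#: next=#  (t=1,i=1, bit9=1)
  nb .#...: next=.  (t=0,i=8, bit8=0)
  nb ..###: next=#  (t=0,i=0, bit7=1)
  nb ..##.: next=#  (t=1,i=3, bit6=1)
  nb ..#.#: next=#  (t=2,i=10, bit5=1)
  nb ..#..: next=#  (t=0,i=7, bit4=1)
  nb ...##: next=#  (t=0,i=11, bit3=1)
  nb ...#.: next=#  (t=0,i=6, bit2=1)
  nb ....#: next=#  (t=0,i=10, bit1=1)
  nb .....: next=#  (t=5,i=3, bit0=1)
  bits 10110001001100000101001011111111 = 2972734207

2972734207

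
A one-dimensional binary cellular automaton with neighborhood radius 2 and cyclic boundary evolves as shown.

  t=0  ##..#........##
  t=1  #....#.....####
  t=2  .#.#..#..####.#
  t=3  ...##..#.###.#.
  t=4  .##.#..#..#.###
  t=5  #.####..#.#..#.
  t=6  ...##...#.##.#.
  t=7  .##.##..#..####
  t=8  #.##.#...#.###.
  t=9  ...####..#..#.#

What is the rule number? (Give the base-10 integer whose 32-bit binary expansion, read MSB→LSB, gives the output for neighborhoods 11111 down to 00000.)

1292956586

  nb #####: next=.  (t=1,i=13, bit31=0)
  nb ####.: next=#  (t=0,i=0, bit30=1)
  nb ###.#: next=.  (t=2,i=12, bit29=0)
  nb ###..: next=.  (t=0,i=1, bit28=0)
  nb ##.##: next=#  (t=4,i=0, bit27=1)
  nb ##.#.: next=#  (t=2,i=13, bit26=1)
  nb ##..#: next=.  (t=0,i=2, bit25=0)
  nb ##...: next=#  (t=1,i=1, bit24=1)
  nb #.###: next=.  (t=3,i=9, bit23=0)
  nb #.##.: next=.  (t=4,i=1, bit22=0)
  nb #.#.#: next=.  (t=2,i=1, bit21=0)
  nb #.#..: next=#  (t=2,i=3, bit20=1)
  nb #..##: next=.  (t=2,i=8, bit19=0)
  nb #..#.: next=.  (t=0,i=3, bit18=0)
  nb #...#: next=.  (t=6,i=6, bit17=0)
  nb #....: next=.  (t=0,i=6, bit16=0)
  nb .####: next=#  (t=0,i=14, bit15=1)
  nb .###.: next=#  (t=3,i=10, bit14=1)
  nb .##.#: next=#  (t=4,i=2, bit13=1)
  nb .##..: next=#  (t=3,i=4, bit12=1)
  nb .#.##: next=.  (t=3,i=8, bit11=0)
  nb .#.#.: next=.  (t=2,i=0, bit10=0)
  nb .#..#: next=#  (t=2,i=4, bit9=1)
  nb .#...: next=#  (t=0,i=5, bit8=1)
  nb ..###: next=#  (t=0,i=13, bit7=1)
  nb ..##.: next=.  (t=3,i=3, bit6=0)
  nb ..#.#: next=#  (t=3,i=7, bit5=1)
  nb ..#..: next=.  (t=0,i=4, bit4=0)
  nb ...##: next=#  (t=0,i=12, bit3=1)
  nb ...#.: next=.  (t=1,i=4, bit2=0)
  nb ....#: next=#  (t=0,i=11, bit1=1)
  nb .....: next=.  (t=0,i=7, bit0=0)
  bits 01001101000100001111001110101010 = 1292956586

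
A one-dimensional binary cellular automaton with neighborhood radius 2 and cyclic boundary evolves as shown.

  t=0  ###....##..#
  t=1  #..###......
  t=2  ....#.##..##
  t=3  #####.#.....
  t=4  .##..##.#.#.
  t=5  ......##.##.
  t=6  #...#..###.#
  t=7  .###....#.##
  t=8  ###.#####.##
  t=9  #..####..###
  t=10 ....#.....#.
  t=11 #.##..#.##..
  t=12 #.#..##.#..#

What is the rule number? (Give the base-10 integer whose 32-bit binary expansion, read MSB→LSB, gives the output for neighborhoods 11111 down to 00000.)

  [31] ##### => #  t=3,i=2
  [30] ####. => .  t=0,i=1
  [29] ###.# => .  t=3,i=4
  [28] ###.. => .  t=0,i=2
  [27] ##.## => #  t=5,i=8
  [26] ##.#. => #  t=3,i=5
  [25] ##..# => .  t=0,i=9
  [24] ##... => #  t=0,i=3
  [23] #.### => #  t=7,i=1
  [22] #.##. => #  t=2,i=6
  [21] #.#.# => .  t=4,i=8
  [20] #.#.. => #  t=3,i=6
  [19] #..## => .  t=0,i=10
  [18] #..#. => #  t=11,i=5
  [17] #...# => #  t=6,i=2
  [16] #.... => #  t=0,i=4
  [15] .#### => #  t=0,i=0
  [14] .###. => #  t=1,i=4
  [13] .##.# => #  t=4,i=6
  [12] .##.. => .  t=0,i=8
  [11] .#.## => .  t=2,i=5
  [10] .#.#. => #  t=4,i=9
  [9] .#..# => .  t=1,i=1
  [8] .#... => .  t=3,i=7
  [7] ..### => .  t=0,i=11
  [6] ..##. => .  t=0,i=7
  [5] ..#.# => #  t=2,i=4
  [4] ..#.. => .  t=1,i=0
  [3] ...## => .  t=0,i=6
  [2] ...#. => #  t=1,i=11
  [1] ....# => #  t=0,i=5
  [0] ..... => .  t=1,i=8
  bits 10001101110101111110010000100110 = 2379736102

2379736102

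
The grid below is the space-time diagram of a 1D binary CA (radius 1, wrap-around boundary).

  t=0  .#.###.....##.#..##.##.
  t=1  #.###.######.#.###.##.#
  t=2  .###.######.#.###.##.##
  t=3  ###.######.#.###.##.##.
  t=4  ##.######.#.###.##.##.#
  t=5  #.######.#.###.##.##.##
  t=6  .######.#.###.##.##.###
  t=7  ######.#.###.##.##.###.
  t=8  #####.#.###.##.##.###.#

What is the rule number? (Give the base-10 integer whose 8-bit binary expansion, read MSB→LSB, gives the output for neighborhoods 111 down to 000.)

  ###|#  b7=1 t=0,i=4
  ##.|.  b6=0 t=0,i=5
  #.#|#  b5=1 t=0,i=2
  #..|#  b4=1 t=0,i=6
  .##|#  b3=1 t=0,i=3
  .#.|.  b2=0 t=0,i=1
  ..#|#  b1=1 t=0,i=0
  ...|#  b0=1 t=0,i=7
  bits 10111011 = 187

187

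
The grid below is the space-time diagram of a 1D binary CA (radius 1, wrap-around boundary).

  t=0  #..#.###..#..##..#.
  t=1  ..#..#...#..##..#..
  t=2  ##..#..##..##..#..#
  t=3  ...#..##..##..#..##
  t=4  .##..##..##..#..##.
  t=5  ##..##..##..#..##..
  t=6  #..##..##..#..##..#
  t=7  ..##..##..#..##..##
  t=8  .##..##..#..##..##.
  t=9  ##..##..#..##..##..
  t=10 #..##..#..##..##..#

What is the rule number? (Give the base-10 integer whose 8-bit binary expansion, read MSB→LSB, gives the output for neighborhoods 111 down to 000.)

11

  nb ###: next=.  (t=0,i=6, bit7=0)
  nb ##.: next=.  (t=0,i=7, bit6=0)
  nb #.#: next=.  (t=0,i=4, bit5=0)
  nb #..: next=.  (t=0,i=1, bit4=0)
  nb .##: next=#  (t=0,i=5, bit3=1)
  nb .#.: next=.  (t=0,i=0, bit2=0)
  nb ..#: next=#  (t=0,i=2, bit1=1)
  nb ...: next=#  (t=1,i=0, bit0=1)
  bits 00001011 = 11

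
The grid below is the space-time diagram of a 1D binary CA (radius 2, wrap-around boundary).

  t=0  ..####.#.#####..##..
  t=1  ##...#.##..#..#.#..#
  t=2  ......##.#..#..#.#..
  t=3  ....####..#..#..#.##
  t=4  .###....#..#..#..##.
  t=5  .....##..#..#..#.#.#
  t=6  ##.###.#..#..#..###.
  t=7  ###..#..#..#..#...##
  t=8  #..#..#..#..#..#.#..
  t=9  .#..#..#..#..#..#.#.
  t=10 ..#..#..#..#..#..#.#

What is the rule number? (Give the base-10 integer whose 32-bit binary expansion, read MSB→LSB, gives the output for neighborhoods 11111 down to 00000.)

  [31] ##### => #  t=0,i=11
  [30] ####. => .  t=0,i=4
  [29] ###.# => #  t=0,i=5
  [28] ###.. => .  t=0,i=13
  [27] ##.## => #  t=6,i=2
  [26] ##.#. => .  t=0,i=6
  [25] ##..# => #  t=0,i=14
  [24] ##... => .  t=0,i=18
  [23] #.### => .  t=0,i=9
  [22] #.##. => #  t=1,i=7
  [21] #.#.# => #  t=0,i=7
  [20] #.#.. => .  t=1,i=16
  [19] #..## => .  t=0,i=15
  [18] #..#. => .  t=1,i=10
  [17] #...# => .  t=1,i=3
  [16] #.... => #  t=0,i=19
  [15] .#### => .  t=0,i=3
  [14] .###. => .  t=1,i=0
  [13] .##.# => #  t=2,i=7
  [12] .##.. => .  t=0,i=17
  [11] .#.## => #  t=0,i=8
  [10] .#.#. => #  t=1,i=15
  [9] .#..# => #  t=1,i=12
  [8] .#... => #  t=2,i=18
  [7] ..### => .  t=0,i=2
  [6] ..##. => #  t=0,i=16
  [5] ..#.# => .  t=1,i=5
  [4] ..#.. => .  t=1,i=11
  [3] ...## => #  t=0,i=1
  [2] ...#. => .  t=1,i=4
  [1] ....# => #  t=0,i=0
  [0] ..... => .  t=2,i=0
  bits 10101010011000010010111101001010 = 2858495818

2858495818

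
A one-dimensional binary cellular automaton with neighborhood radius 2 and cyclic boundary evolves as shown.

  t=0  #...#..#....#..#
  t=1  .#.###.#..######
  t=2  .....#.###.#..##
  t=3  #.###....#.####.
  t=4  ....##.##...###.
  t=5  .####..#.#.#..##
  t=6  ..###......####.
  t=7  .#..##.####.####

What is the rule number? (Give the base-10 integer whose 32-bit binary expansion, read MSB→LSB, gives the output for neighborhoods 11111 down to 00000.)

1901625951

  [31] ##### => .  t=1,i=12
  [30] ####. => #  t=1,i=14
  [29] ###.# => #  t=1,i=5
  [28] ###.. => #  t=3,i=4
  [27] ##.## => .  t=4,i=6
  [26] ##.#. => .  t=1,i=0
  [25] ##..# => .  t=5,i=5
  [24] ##... => #  t=0,i=1
  [23] #.### => .  t=1,i=3
  [22] #.##. => #  t=4,i=7
  [21] #.#.# => .  t=1,i=1
  [20] #.#.. => #  t=1,i=7
  [19] #..## => #  t=0,i=14
  [18] #..#. => .  t=0,i=6
  [17] #...# => .  t=0,i=2
  [16] #.... => .  t=0,i=9
  [15] .#### => #  t=1,i=11
  [14] .###. => .  t=1,i=4
  [13] .##.# => .  t=4,i=5
  [12] .##.. => .  t=0,i=0
  [11] .#.## => .  t=1,i=2
  [10] .#.#. => .  t=5,i=8
  [9] .#..# => #  t=0,i=5
  [8] .#... => .  t=0,i=8
  [7] ..### => .  t=1,i=10
  [6] ..##. => #  t=0,i=15
  [5] ..#.# => .  t=2,i=5
  [4] ..#.. => #  t=0,i=4
  [3] ...## => #  t=4,i=3
  [2] ...#. => #  t=0,i=3
  [1] ....# => #  t=0,i=10
  [0] ..... => #  t=2,i=2
  bits 01110001010110001000001001011111 = 1901625951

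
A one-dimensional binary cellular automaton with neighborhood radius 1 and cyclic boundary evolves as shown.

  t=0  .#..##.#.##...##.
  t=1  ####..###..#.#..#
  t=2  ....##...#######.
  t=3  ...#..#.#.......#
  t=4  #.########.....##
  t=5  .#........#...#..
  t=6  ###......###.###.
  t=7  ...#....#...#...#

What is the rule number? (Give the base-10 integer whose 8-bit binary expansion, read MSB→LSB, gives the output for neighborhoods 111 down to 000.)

  nb ###: next=.  (t=1,i=0, bit7=0)
  nb ##.: next=.  (t=0,i=5, bit6=0)
  nb #.#: next=#  (t=0,i=6, bit5=1)
  nb #..: next=#  (t=0,i=2, bit4=1)
  nb .##: next=.  (t=0,i=4, bit3=0)
  nb .#.: next=#  (t=0,i=1, bit2=1)
  nb ..#: next=#  (t=0,i=0, bit1=1)
  nb ...: next=.  (t=0,i=12, bit0=0)
  bits 00110110 = 54

54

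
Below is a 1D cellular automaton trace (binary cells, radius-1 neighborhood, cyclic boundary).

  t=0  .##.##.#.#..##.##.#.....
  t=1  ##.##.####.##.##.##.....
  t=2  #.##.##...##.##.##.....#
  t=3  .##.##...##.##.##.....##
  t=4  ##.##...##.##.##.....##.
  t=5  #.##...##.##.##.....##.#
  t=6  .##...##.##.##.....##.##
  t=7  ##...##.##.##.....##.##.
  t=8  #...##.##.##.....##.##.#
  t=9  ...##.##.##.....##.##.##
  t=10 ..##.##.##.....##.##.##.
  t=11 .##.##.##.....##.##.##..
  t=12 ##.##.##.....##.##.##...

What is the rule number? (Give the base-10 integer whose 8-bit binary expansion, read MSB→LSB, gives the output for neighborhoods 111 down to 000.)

  ### -> .   bit 7 = 0  t=1,i=7
  ##. -> .   bit 6 = 0  t=0,i=2
  #.# -> #   bit 5 = 1  t=0,i=3
  #.. -> .   bit 4 = 0  t=0,i=10
  .## -> #   bit 3 = 1  t=0,i=1
  .#. -> #   bit 2 = 1  t=0,i=7
  ..# -> #   bit 1 = 1  t=0,i=0
  ... -> .   bit 0 = 0  t=0,i=20
  bits 00101110 = 46

46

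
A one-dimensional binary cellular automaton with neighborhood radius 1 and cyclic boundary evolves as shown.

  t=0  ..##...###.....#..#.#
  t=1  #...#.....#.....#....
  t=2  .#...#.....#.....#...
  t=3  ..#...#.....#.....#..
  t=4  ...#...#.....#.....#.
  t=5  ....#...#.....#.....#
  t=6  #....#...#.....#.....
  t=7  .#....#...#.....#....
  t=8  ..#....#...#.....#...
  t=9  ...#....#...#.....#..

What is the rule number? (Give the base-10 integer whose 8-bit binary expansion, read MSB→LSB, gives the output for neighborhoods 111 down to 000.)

16

  nb ###: next=.  (t=0,i=8, bit7=0)
  nb ##.: next=.  (t=0,i=3, bit6=0)
  nb #.#: next=.  (t=0,i=19, bit5=0)
  nb #..: next=#  (t=0,i=0, bit4=1)
  nb .##: next=.  (t=0,i=2, bit3=0)
  nb .#.: next=.  (t=0,i=15, bit2=0)
  nb ..#: next=.  (t=0,i=1, bit1=0)
  nb ...: next=.  (t=0,i=5, bit0=0)
  bits 00010000 = 16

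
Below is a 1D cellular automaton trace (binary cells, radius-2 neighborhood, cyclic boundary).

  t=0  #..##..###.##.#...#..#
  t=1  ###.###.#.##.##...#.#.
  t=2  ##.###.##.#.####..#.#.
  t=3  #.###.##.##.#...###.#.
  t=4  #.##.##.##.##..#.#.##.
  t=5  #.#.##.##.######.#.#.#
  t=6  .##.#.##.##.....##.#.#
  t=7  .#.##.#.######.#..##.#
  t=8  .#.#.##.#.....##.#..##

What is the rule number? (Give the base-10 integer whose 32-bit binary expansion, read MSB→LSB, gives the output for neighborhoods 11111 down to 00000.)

268259385

  nb #####: next=.  (t=5,i=12, bit31=0)
  nb ####.: next=.  (t=2,i=14, bit30=0)
  nb ###.#: next=.  (t=0,i=9, bit29=0)
  nb ###..: next=.  (t=2,i=15, bit28=0)
  nb ##.##: next=#  (t=0,i=10, bit27=1)
  nb ##.#.: next=#  (t=0,i=13, bit26=1)
  nb ##..#: next=#  (t=0,i=1, bit25=1)
  nb ##...: next=#  (t=1,i=15, bit24=1)
  nb #.###: next=#  (t=1,i=0, bit23=1)
  nb #.##.: next=#  (t=0,i=11, bit22=1)
  nb #.#.#: next=#  (t=1,i=8, bit21=1)
  nb #.#..: next=#  (t=0,i=14, bit20=1)
  nb #..##: next=#  (t=0,i=2, bit19=1)
  nb #..#.: next=#  (t=2,i=17, bit18=1)
  nb #...#: next=.  (t=0,i=16, bit17=0)
  nb #....: next=#  (t=6,i=12, bit16=1)
  nb .####: next=.  (t=2,i=13, bit15=0)
  nb .###.: next=#  (t=0,i=8, bit14=1)
  nb .##.#: next=.  (t=0,i=12, bit13=0)
  nb .##..: next=#  (t=0,i=0, bit12=1)
  nb .#.##: next=.  (t=1,i=9, bit11=0)
  nb .#.#.: next=.  (t=1,i=19, bit10=0)
  nb .#..#: next=.  (t=0,i=19, bit9=0)
  nb .#...: next=.  (t=0,i=15, bit8=0)
  nb ..###: next=.  (t=0,i=7, bit7=0)
  nb ..##.: next=.  (t=0,i=3, bit6=0)
  nb ..#.#: next=#  (t=1,i=18, bit5=1)
  nb ..#..: next=#  (t=0,i=18, bit4=1)
  nb ...##: next=#  (t=3,i=15, bit3=1)
  nb ...#.: next=.  (t=0,i=17, bit2=0)
  nb ....#: next=.  (t=6,i=14, bit1=0)
  nb .....: next=#  (t=6,i=13, bit0=1)
  bits 00001111111111010101000000111001 = 268259385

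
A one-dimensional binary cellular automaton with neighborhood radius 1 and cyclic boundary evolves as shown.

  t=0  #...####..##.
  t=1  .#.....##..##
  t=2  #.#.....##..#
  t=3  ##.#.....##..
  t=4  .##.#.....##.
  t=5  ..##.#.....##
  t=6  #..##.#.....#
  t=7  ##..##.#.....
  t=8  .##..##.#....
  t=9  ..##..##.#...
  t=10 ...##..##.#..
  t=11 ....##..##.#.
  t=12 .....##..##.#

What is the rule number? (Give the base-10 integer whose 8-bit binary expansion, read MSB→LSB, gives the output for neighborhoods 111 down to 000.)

112

  [7] ### => .  t=0,i=5
  [6] ##. => #  t=0,i=7
  [5] #.# => #  t=0,i=12
  [4] #.. => #  t=0,i=1
  [3] .## => .  t=0,i=4
  [2] .#. => .  t=0,i=0
  [1] ..# => .  t=0,i=3
  [0] ... => .  t=0,i=2
  bits 01110000 = 112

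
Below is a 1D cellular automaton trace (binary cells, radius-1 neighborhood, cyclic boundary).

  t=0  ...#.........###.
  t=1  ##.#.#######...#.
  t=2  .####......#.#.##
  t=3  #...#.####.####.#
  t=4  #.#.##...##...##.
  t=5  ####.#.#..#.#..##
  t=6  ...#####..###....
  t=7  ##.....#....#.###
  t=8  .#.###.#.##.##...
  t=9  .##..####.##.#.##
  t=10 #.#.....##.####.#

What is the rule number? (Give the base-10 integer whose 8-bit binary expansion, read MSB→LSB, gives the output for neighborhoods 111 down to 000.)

101

  nb ###: next=.  (t=0,i=14, bit7=0)
  nb ##.: next=#  (t=0,i=15, bit6=1)
  nb #.#: next=#  (t=1,i=2, bit5=1)
  nb #..: next=.  (t=0,i=4, bit4=0)
  nb .##: next=.  (t=0,i=13, bit3=0)
  nb .#.: next=#  (t=0,i=3, bit2=1)
  nb ..#: next=.  (t=0,i=2, bit1=0)
  nb ...: next=#  (t=0,i=0, bit0=1)
  bits 01100101 = 101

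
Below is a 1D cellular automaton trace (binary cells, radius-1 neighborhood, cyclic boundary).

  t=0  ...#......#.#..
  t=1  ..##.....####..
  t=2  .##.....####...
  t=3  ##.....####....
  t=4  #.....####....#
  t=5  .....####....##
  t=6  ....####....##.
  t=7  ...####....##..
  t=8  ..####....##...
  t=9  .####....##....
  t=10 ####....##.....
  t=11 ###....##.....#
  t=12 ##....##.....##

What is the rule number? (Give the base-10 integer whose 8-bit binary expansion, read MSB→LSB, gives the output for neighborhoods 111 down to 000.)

  nb ###: next=#  (t=1,i=10, bit7=1)
  nb ##.: next=.  (t=1,i=3, bit6=0)
  nb #.#: next=#  (t=0,i=11, bit5=1)
  nb #..: next=.  (t=0,i=4, bit4=0)
  nb .##: next=#  (t=1,i=2, bit3=1)
  nb .#.: next=#  (t=0,i=3, bit2=1)
  nb ..#: next=#  (t=0,i=2, bit1=1)
  nb ...: next=.  (t=0,i=0, bit0=0)
  bits 10101110 = 174

174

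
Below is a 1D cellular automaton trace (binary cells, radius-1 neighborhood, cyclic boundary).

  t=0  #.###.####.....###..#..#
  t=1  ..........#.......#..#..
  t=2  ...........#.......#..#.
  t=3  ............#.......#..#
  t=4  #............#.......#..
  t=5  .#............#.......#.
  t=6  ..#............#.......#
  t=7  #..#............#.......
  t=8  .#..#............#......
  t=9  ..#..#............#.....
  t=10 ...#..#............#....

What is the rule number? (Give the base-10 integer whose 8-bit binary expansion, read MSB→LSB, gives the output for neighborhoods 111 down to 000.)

  nb ###: next=.  (t=0,i=3, bit7=0)
  nb ##.: next=.  (t=0,i=0, bit6=0)
  nb #.#: next=.  (t=0,i=1, bit5=0)
  nb #..: next=#  (t=0,i=10, bit4=1)
  nb .##: next=.  (t=0,i=2, bit3=0)
  nb .#.: next=.  (t=0,i=20, bit2=0)
  nb ..#: next=.  (t=0,i=14, bit1=0)
  nb ...: next=.  (t=0,i=11, bit0=0)
  bits 00010000 = 16

16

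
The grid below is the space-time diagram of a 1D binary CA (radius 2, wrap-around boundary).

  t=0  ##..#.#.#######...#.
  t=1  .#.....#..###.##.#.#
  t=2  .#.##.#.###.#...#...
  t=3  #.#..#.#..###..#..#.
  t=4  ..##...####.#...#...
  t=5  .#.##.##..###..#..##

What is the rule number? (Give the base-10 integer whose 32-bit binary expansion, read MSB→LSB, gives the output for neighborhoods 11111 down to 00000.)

  #####|#  b31=1 t=0,i=10
  ####.|.  b30=0 t=0,i=13
  ###.#|#  b29=1 t=1,i=12
  ###..|#  b28=1 t=0,i=14
  ##.##|.  b27=0 t=1,i=13
  ##.#.|#  b26=1 t=1,i=16
  ##..#|.  b25=0 t=0,i=2
  ##...|#  b24=1 t=0,i=15
  #.###|.  b23=0 t=0,i=8
  #.##.|.  b22=0 t=0,i=0
  #.#.#|.  b21=0 t=0,i=6
  #.#..|#  b20=1 t=1,i=1
  #..##|#  b19=1 t=1,i=9
  #..#.|.  b18=0 t=0,i=3
  #...#|.  b17=0 t=0,i=16
  #....|#  b16=1 t=1,i=3
  .####|.  b15=0 t=0,i=9
  .###.|.  b14=0 t=1,i=11
  .##.#|.  b13=0 t=1,i=15
  .##..|#  b12=1 t=0,i=1
  .#.##|#  b11=1 t=0,i=7
  .#.#.|.  b10=0 t=0,i=5
  .#..#|#  b9=1 t=1,i=8
  .#...|.  b8=0 t=1,i=2
  ..###|#  b7=1 t=1,i=10
  ..##.|.  b6=0 t=4,i=2
  ..#.#|.  b5=0 t=0,i=4
  ..#..|.  b4=0 t=1,i=7
  ...##|#  b3=1 t=4,i=1
  ...#.|#  b2=1 t=0,i=17
  ....#|.  b1=0 t=1,i=5
  .....|#  b0=1 t=1,i=4
  bits 10110101000110010001101010001101 = 3038321293

3038321293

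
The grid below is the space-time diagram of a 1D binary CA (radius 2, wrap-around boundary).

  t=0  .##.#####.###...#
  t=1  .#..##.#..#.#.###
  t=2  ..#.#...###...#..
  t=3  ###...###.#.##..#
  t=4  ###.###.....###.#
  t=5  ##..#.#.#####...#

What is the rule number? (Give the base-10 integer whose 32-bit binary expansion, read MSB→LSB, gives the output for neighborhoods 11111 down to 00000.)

  nb #####: next=.  (t=0,i=6, bit31=0)
  nb ####.: next=#  (t=0,i=7, bit30=1)
  nb ###.#: next=.  (t=0,i=8, bit29=0)
  nb ###..: next=#  (t=0,i=12, bit28=1)
  nb ##.##: next=.  (t=0,i=3, bit27=0)
  nb ##.#.: next=.  (t=1,i=0, bit26=0)
  nb ##..#: next=#  (t=3,i=14, bit25=1)
  nb ##...: next=.  (t=0,i=13, bit24=0)
  nb #.###: next=#  (t=0,i=4, bit23=1)
  nb #.##.: next=#  (t=0,i=1, bit22=1)
  nb #.#.#: next=.  (t=1,i=12, bit21=0)
  nb #.#..: next=.  (t=1,i=1, bit20=0)
  nb #..##: next=.  (t=1,i=3, bit19=0)
  nb #..#.: next=#  (t=1,i=9, bit18=1)
  nb #...#: next=#  (t=0,i=14, bit17=1)
  nb #....: next=#  (t=2,i=16, bit16=1)
  nb .####: next=#  (t=0,i=5, bit15=1)
  nb .###.: next=.  (t=0,i=11, bit14=0)
  nb .##.#: next=.  (t=0,i=2, bit13=0)
  nb .##..: next=#  (t=3,i=13, bit12=1)
  nb .#.##: next=.  (t=0,i=0, bit11=0)
  nb .#.#.: next=.  (t=1,i=11, bit10=0)
  nb .#..#: next=#  (t=1,i=2, bit9=1)
  nb .#...: next=.  (t=2,i=5, bit8=0)
  nb ..###: next=#  (t=2,i=8, bit7=1)
  nb ..##.: next=#  (t=1,i=4, bit6=1)
  nb ..#.#: next=#  (t=0,i=16, bit5=1)
  nb ..#..: next=.  (t=2,i=14, bit4=0)
  nb ...##: next=#  (t=2,i=7, bit3=1)
  nb ...#.: next=#  (t=0,i=15, bit2=1)
  nb ....#: next=#  (t=2,i=0, bit1=1)
  nb .....: next=#  (t=4,i=9, bit0=1)
  bits 01010010110001111001001011101111 = 1388810991

1388810991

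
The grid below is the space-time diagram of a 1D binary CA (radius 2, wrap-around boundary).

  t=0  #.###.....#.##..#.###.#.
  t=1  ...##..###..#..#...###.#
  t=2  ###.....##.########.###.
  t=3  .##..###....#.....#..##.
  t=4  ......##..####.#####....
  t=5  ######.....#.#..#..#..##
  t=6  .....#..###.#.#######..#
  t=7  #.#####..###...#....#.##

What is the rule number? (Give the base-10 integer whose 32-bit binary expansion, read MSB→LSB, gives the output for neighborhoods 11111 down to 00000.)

877053727

  #####|.  b31=0 t=2,i=13
  ####.|.  b30=0 t=2,i=17
  ###.#|#  b29=1 t=0,i=20
  ###..|#  b28=1 t=0,i=4
  ##.##|.  b27=0 t=2,i=10
  ##.#.|#  b26=1 t=0,i=21
  ##..#|.  b25=0 t=0,i=14
  ##...|.  b24=0 t=0,i=5
  #.###|.  b23=0 t=0,i=2
  #.##.|#  b22=1 t=0,i=12
  #.#.#|.  b21=0 t=0,i=0
  #.#..|.  b20=0 t=1,i=23
  #..##|.  b19=0 t=1,i=6
  #..#.|#  b18=1 t=0,i=15
  #...#|#  b17=1 t=1,i=1
  #....|.  b16=0 t=0,i=6
  .####|#  b15=1 t=2,i=12
  .###.|#  b14=1 t=0,i=3
  .##.#|.  b13=0 t=2,i=9
  .##..|.  b12=0 t=0,i=13
  .#.##|.  b11=0 t=0,i=1
  .#.#.|#  b10=1 t=0,i=23
  .#..#|#  b9=1 t=1,i=13
  .#...|#  b8=1 t=1,i=0
  ..###|.  b7=0 t=1,i=7
  ..##.|.  b6=0 t=1,i=3
  ..#.#|.  b5=0 t=0,i=10
  ..#..|#  b4=1 t=1,i=12
  ...##|#  b3=1 t=1,i=2
  ...#.|#  b2=1 t=0,i=9
  ....#|#  b1=1 t=0,i=8
  .....|#  b0=1 t=0,i=7
  bits 00110100010001101100011100011111 = 877053727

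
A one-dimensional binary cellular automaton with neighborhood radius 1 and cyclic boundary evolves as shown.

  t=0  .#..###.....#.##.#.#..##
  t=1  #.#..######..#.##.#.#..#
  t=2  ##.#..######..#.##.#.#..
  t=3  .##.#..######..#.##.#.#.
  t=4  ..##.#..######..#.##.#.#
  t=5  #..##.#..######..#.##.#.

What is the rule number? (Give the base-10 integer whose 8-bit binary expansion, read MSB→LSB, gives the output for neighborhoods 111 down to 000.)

241

  ###|#  b7=1 t=0,i=5
  ##.|#  b6=1 t=0,i=6
  #.#|#  b5=1 t=0,i=0
  #..|#  b4=1 t=0,i=2
  .##|.  b3=0 t=0,i=4
  .#.|.  b2=0 t=0,i=1
  ..#|.  b1=0 t=0,i=3
  ...|#  b0=1 t=0,i=8
  bits 11110001 = 241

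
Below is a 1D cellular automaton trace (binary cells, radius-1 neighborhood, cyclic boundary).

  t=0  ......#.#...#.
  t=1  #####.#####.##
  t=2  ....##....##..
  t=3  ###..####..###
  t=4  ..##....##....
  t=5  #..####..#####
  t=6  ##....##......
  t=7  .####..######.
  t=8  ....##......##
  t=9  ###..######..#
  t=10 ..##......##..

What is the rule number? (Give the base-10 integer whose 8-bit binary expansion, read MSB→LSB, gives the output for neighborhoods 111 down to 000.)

  ### -> .   bit 7 = 0  t=1,i=0
  ##. -> #   bit 6 = 1  t=1,i=4
  #.# -> #   bit 5 = 1  t=0,i=7
  #.. -> #   bit 4 = 1  t=0,i=9
  .## -> .   bit 3 = 0  t=1,i=6
  .#. -> #   bit 2 = 1  t=0,i=6
  ..# -> .   bit 1 = 0  t=0,i=5
  ... -> #   bit 0 = 1  t=0,i=0
  bits 01110101 = 117

117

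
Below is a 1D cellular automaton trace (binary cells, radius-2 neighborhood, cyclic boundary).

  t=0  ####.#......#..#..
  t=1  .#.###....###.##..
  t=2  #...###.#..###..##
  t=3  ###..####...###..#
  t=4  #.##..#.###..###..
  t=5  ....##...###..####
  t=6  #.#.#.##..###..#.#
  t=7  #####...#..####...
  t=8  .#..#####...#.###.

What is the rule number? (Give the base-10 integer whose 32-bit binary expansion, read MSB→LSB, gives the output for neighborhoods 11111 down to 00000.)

1060562006

  nb #####: next=.  (t=7,i=2, bit31=0)
  nb ####.: next=.  (t=0,i=2, bit30=0)
  nb ###.#: next=#  (t=0,i=3, bit29=1)
  nb ###..: next=#  (t=1,i=5, bit28=1)
  nb ##.##: next=#  (t=1,i=13, bit27=1)
  nb ##.#.: next=#  (t=0,i=4, bit26=1)
  nb ##..#: next=#  (t=2,i=14, bit25=1)
  nb ##...: next=#  (t=1,i=6, bit24=1)
  nb #.###: next=.  (t=1,i=3, bit23=0)
  nb #.##.: next=.  (t=1,i=14, bit22=0)
  nb #.#.#: next=#  (t=6,i=2, bit21=1)
  nb #.#..: next=#  (t=0,i=5, bit20=1)
  nb #..##: next=.  (t=0,i=17, bit19=0)
  nb #..#.: next=#  (t=0,i=14, bit18=1)
  nb #...#: next=#  (t=1,i=17, bit17=1)
  nb #....: next=.  (t=0,i=7, bit16=0)
  nb .####: next=#  (t=0,i=1, bit15=1)
  nb .###.: next=#  (t=1,i=4, bit14=1)
  nb .##.#: next=#  (t=6,i=0, bit13=1)
  nb .##..: next=.  (t=1,i=15, bit12=0)
  nb .#.##: next=.  (t=1,i=2, bit11=0)
  nb .#.#.: next=#  (t=6,i=3, bit10=1)
  nb .#..#: next=.  (t=0,i=13, bit9=0)
  nb .#...: next=.  (t=0,i=6, bit8=0)
  nb ..###: next=.  (t=0,i=0, bit7=0)
  nb ..##.: next=#  (t=5,i=4, bit6=1)
  nb ..#.#: next=.  (t=1,i=1, bit5=0)
  nb ..#..: next=#  (t=0,i=12, bit4=1)
  nb ...##: next=.  (t=1,i=9, bit3=0)
  nb ...#.: next=#  (t=0,i=11, bit2=1)
  nb ....#: next=#  (t=0,i=10, bit1=1)
  nb .....: next=.  (t=0,i=8, bit0=0)
  bits 00111111001101101110010001010110 = 1060562006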